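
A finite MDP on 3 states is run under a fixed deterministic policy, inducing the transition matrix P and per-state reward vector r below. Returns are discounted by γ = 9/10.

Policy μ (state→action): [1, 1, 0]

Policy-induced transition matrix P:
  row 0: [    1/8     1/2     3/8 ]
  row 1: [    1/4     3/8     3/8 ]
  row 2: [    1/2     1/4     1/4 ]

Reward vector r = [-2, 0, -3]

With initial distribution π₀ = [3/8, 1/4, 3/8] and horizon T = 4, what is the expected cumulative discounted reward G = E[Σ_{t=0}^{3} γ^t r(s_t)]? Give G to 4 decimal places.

G = -5.7460

t=0: π = [0.3750, 0.2500, 0.3750], E[r] = -1.8750, γ^t·E[r] = -1.875000, running G = -1.875000
t=1: π = [0.2969, 0.3750, 0.3281], E[r] = -1.5781, γ^t·E[r] = -1.420313, running G = -3.295313
t=2: π = [0.2949, 0.3711, 0.3340], E[r] = -1.5918, γ^t·E[r] = -1.289355, running G = -4.584668
t=3: π = [0.2966, 0.3701, 0.3333], E[r] = -1.5930, γ^t·E[r] = -1.161310, running G = -5.745978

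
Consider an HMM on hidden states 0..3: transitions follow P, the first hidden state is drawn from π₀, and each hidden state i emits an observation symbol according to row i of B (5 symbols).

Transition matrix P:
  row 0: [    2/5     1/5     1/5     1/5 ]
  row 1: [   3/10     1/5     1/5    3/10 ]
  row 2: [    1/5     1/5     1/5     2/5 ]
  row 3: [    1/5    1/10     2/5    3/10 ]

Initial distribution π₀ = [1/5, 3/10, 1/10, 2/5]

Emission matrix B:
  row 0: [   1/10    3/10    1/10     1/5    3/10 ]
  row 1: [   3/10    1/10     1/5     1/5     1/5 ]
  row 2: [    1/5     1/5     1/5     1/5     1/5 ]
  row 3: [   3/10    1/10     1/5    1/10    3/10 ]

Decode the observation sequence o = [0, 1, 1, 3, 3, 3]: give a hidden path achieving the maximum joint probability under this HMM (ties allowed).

path = [1, 0, 0, 0, 0, 0]

t=0: δ = [2.000e-02, 9.000e-02, 2.000e-02, 1.200e-01]  (obs o_0=0)
t=1: δ = [8.100e-03, 1.800e-03, 9.600e-03, 3.600e-03]  ψ = [1, 1, 3, 3]  (obs o_1=1)
t=2: δ = [9.720e-04, 1.920e-04, 3.840e-04, 3.840e-04]  ψ = [0, 2, 2, 2]  (obs o_2=1)
t=3: δ = [7.776e-05, 3.888e-05, 3.888e-05, 1.944e-05]  ψ = [0, 0, 0, 0]  (obs o_3=3)
t=4: δ = [6.221e-06, 3.110e-06, 3.110e-06, 1.555e-06]  ψ = [0, 0, 0, 0]  (obs o_4=3)
t=5: δ = [4.977e-07, 2.488e-07, 2.488e-07, 1.244e-07]  ψ = [0, 0, 0, 0]  (obs o_5=3)
backtrack: best end state = 0; path = [1, 0, 0, 0, 0, 0]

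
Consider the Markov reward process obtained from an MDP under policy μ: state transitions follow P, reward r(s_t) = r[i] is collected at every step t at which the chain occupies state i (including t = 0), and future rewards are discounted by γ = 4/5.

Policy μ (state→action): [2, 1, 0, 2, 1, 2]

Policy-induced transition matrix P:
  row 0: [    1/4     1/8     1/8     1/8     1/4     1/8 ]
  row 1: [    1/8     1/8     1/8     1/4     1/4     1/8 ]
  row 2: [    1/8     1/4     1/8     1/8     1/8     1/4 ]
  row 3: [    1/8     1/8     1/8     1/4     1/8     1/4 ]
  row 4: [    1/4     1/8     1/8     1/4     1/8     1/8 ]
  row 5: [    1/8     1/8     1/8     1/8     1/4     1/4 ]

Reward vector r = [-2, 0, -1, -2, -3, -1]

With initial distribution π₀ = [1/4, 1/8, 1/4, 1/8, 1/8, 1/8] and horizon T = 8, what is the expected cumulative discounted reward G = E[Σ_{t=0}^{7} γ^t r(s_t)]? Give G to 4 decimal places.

t=0: π = [0.2500, 0.1250, 0.2500, 0.1250, 0.1250, 0.1250], E[r] = -1.5000, γ^t·E[r] = -1.500000, running G = -1.500000
t=1: π = [0.1719, 0.1563, 0.1250, 0.1719, 0.1875, 0.1875], E[r] = -1.5625, γ^t·E[r] = -1.250000, running G = -2.750000
t=2: π = [0.1699, 0.1406, 0.1250, 0.1895, 0.1895, 0.1855], E[r] = -1.5977, γ^t·E[r] = -1.022500, running G = -3.772500
t=3: π = [0.1699, 0.1406, 0.1250, 0.1899, 0.1870, 0.1875], E[r] = -1.5933, γ^t·E[r] = -0.815750, running G = -4.588250
t=4: π = [0.1696, 0.1406, 0.1250, 0.1897, 0.1873, 0.1878], E[r] = -1.5932, γ^t·E[r] = -0.652575, running G = -5.240825
t=5: π = [0.1696, 0.1406, 0.1250, 0.1897, 0.1873, 0.1878], E[r] = -1.5932, γ^t·E[r] = -0.522058, running G = -5.762883
t=6: π = [0.1696, 0.1406, 0.1250, 0.1897, 0.1873, 0.1878], E[r] = -1.5932, γ^t·E[r] = -0.417646, running G = -6.180528
t=7: π = [0.1696, 0.1406, 0.1250, 0.1897, 0.1873, 0.1878], E[r] = -1.5932, γ^t·E[r] = -0.334117, running G = -6.514645

G = -6.5146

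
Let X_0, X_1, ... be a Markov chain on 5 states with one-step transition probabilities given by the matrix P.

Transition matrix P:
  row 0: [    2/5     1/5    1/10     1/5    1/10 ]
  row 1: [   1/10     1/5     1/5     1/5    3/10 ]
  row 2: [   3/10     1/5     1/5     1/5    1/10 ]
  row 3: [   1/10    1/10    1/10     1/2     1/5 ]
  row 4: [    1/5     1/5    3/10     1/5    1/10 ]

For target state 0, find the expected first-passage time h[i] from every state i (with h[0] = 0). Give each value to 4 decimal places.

h = [0.0000, 6.3447, 5.2006, 6.5973, 5.7207]

First-step conditioning: h[0] = 0; for i ≠ 0, h[i] = 1 + Σ_k P[i][k]·h[k].
  h[1] = 1 + 1/5·h[1] + 1/5·h[2] + 1/5·h[3] + 3/10·h[4]
  h[2] = 1 + 1/5·h[1] + 1/5·h[2] + 1/5·h[3] + 1/10·h[4]
  h[3] = 1 + 1/10·h[1] + 1/10·h[2] + 1/2·h[3] + 1/5·h[4]
  h[4] = 1 + 1/5·h[1] + 3/10·h[2] + 1/5·h[3] + 1/10·h[4]
Solving the 4×4 linear system over states ≠ 0 gives exactly h = [0, 4270/673, 3500/673, 4440/673, 3850/673] (h[0] = 0 is the target).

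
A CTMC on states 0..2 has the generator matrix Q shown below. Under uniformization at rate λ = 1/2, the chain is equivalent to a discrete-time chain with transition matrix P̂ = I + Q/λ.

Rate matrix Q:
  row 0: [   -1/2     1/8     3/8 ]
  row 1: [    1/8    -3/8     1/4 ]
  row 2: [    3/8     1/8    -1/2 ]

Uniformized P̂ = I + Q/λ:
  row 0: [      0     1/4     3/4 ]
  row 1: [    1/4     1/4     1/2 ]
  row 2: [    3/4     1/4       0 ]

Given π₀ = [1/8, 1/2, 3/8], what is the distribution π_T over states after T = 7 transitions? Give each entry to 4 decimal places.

t=0: π = [0.1250, 0.5000, 0.3750]
t=1: π = [0.4063, 0.2500, 0.3438]
t=2: π = [0.3203, 0.2500, 0.4297]
t=3: π = [0.3848, 0.2500, 0.3652]
t=4: π = [0.3364, 0.2500, 0.4136]
t=5: π = [0.3727, 0.2500, 0.3773]
t=6: π = [0.3455, 0.2500, 0.4045]
t=7: π = [0.3659, 0.2500, 0.3841]

π = [0.3659, 0.2500, 0.3841]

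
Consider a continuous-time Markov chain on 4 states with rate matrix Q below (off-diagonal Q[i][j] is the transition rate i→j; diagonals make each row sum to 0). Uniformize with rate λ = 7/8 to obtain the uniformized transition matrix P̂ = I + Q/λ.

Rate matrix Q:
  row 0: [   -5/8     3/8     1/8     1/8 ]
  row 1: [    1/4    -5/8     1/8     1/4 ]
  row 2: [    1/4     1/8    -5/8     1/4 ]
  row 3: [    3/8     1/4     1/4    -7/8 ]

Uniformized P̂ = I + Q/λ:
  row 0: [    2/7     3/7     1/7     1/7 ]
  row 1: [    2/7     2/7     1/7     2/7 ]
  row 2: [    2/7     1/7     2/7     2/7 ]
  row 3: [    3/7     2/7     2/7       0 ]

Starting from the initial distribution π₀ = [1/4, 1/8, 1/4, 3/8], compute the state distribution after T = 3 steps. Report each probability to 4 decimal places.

t=0: π = [0.2500, 0.1250, 0.2500, 0.3750]
t=1: π = [0.3393, 0.2857, 0.2321, 0.1429]
t=2: π = [0.3061, 0.3010, 0.1964, 0.1964]
t=3: π = [0.3138, 0.3014, 0.1990, 0.1859]

π = [0.3138, 0.3014, 0.1990, 0.1859]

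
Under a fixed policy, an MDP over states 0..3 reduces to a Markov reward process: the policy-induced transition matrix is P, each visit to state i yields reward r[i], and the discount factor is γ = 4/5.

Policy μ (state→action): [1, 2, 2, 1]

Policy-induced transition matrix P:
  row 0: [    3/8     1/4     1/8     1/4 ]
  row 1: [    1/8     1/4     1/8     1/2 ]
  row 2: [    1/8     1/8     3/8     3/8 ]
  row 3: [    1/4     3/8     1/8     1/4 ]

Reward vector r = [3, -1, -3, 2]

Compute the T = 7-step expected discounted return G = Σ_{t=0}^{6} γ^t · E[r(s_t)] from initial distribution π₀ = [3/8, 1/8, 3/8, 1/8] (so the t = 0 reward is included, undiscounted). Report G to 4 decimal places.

G = 1.7182

t=0: π = [0.3750, 0.1250, 0.3750, 0.1250], E[r] = 0.1250, γ^t·E[r] = 0.125000, running G = 0.125000
t=1: π = [0.2344, 0.2188, 0.2188, 0.3281], E[r] = 0.4844, γ^t·E[r] = 0.387500, running G = 0.512500
t=2: π = [0.2246, 0.2637, 0.1797, 0.3320], E[r] = 0.5352, γ^t·E[r] = 0.342500, running G = 0.855000
t=3: π = [0.2227, 0.2690, 0.1699, 0.3384], E[r] = 0.5659, γ^t·E[r] = 0.289750, running G = 1.144750
t=4: π = [0.2230, 0.2711, 0.1675, 0.3385], E[r] = 0.5724, γ^t·E[r] = 0.234450, running G = 1.379200
t=5: π = [0.2231, 0.2714, 0.1669, 0.3387], E[r] = 0.5746, γ^t·E[r] = 0.188275, running G = 1.567475
t=6: π = [0.2231, 0.2715, 0.1667, 0.3387], E[r] = 0.5751, γ^t·E[r] = 0.150753, running G = 1.718228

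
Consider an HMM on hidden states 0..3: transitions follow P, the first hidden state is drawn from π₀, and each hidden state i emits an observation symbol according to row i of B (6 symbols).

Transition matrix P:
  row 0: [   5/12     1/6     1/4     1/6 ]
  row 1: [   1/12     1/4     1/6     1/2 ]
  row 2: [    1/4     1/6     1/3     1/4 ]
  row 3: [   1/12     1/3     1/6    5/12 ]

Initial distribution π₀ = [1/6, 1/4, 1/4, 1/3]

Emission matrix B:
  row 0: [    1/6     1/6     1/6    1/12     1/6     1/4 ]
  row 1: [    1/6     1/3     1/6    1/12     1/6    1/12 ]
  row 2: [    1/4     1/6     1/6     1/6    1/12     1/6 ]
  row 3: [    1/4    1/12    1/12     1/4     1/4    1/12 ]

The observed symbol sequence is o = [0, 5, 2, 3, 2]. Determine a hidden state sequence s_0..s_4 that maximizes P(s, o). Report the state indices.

path = [3, 3, 1, 3, 1]

t=0: δ = [2.778e-02, 4.167e-02, 6.250e-02, 8.333e-02]  (obs o_0=0)
t=1: δ = [3.906e-03, 2.315e-03, 3.472e-03, 2.894e-03]  ψ = [2, 3, 2, 3]  (obs o_1=5)
t=2: δ = [2.713e-04, 1.608e-04, 1.929e-04, 1.005e-04]  ψ = [0, 3, 2, 3]  (obs o_2=2)
t=3: δ = [9.419e-06, 3.768e-06, 1.130e-05, 2.009e-05]  ψ = [0, 0, 0, 1]  (obs o_3=3)
t=4: δ = [6.541e-07, 1.116e-06, 6.279e-07, 6.977e-07]  ψ = [0, 3, 2, 3]  (obs o_4=2)
backtrack: best end state = 1; path = [3, 3, 1, 3, 1]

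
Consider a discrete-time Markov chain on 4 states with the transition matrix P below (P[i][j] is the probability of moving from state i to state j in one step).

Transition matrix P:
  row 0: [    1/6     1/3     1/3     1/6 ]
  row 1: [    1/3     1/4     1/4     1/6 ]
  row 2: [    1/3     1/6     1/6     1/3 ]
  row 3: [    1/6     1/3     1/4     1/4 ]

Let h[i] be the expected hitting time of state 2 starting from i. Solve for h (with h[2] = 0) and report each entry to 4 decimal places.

h = [3.4183, 3.6813, 0.0000, 3.7291]

First-step conditioning: h[2] = 0; for i ≠ 2, h[i] = 1 + Σ_k P[i][k]·h[k].
  h[0] = 1 + 1/6·h[0] + 1/3·h[1] + 1/6·h[3]
  h[1] = 1 + 1/3·h[0] + 1/4·h[1] + 1/6·h[3]
  h[3] = 1 + 1/6·h[0] + 1/3·h[1] + 1/4·h[3]
Solving the 3×3 linear system over states ≠ 2 gives exactly h = [858/251, 924/251, 0, 936/251] (h[2] = 0 is the target).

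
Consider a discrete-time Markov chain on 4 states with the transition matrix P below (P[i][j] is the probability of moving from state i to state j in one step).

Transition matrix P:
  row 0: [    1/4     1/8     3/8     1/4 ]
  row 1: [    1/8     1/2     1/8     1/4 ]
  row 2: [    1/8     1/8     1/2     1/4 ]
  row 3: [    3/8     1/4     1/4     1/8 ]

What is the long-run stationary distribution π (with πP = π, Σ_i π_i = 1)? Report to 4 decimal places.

π = [0.2063, 0.2444, 0.3270, 0.2222]

Balance equations π_j = Σ_i π_i·P[i][j]:
  π_0 = 1/4·π_0 + 1/8·π_1 + 1/8·π_2 + 3/8·π_3
  π_1 = 1/8·π_0 + 1/2·π_1 + 1/8·π_2 + 1/4·π_3
  π_2 = 3/8·π_0 + 1/8·π_1 + 1/2·π_2 + 1/4·π_3
  normalize: π_0 + π_1 + π_2 + π_3 = 1
Solving the linear system gives exactly π = [13/63, 11/45, 103/315, 2/9].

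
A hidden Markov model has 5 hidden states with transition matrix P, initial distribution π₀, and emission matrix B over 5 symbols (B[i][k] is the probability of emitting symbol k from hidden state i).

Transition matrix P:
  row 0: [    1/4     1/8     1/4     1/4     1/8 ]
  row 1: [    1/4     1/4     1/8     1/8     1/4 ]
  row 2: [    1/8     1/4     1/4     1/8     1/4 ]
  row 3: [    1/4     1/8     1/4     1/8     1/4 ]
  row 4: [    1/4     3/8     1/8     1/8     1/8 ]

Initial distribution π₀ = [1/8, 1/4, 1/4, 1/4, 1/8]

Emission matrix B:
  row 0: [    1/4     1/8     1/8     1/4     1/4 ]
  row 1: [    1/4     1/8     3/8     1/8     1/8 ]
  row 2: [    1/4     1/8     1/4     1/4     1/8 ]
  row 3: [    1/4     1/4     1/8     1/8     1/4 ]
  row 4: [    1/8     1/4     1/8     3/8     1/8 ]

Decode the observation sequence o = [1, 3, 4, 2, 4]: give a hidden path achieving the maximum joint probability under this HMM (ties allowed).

t=0: δ = [1.562e-02, 3.125e-02, 3.125e-02, 6.250e-02, 3.125e-02]  (obs o_0=1)
t=1: δ = [3.906e-03, 1.465e-03, 3.906e-03, 9.766e-04, 5.859e-03]  ψ = [3, 4, 3, 3, 3]  (obs o_1=3)
t=2: δ = [3.662e-04, 2.747e-04, 1.221e-04, 2.441e-04, 1.221e-04]  ψ = [4, 4, 0, 0, 2]  (obs o_2=4)
t=3: δ = [1.144e-05, 2.575e-05, 2.289e-05, 1.144e-05, 8.583e-06]  ψ = [0, 1, 0, 0, 1]  (obs o_3=2)
t=4: δ = [1.609e-06, 8.047e-07, 7.153e-07, 8.047e-07, 8.047e-07]  ψ = [1, 1, 2, 1, 1]  (obs o_4=4)
backtrack: best end state = 0; path = [3, 4, 1, 1, 0]

path = [3, 4, 1, 1, 0]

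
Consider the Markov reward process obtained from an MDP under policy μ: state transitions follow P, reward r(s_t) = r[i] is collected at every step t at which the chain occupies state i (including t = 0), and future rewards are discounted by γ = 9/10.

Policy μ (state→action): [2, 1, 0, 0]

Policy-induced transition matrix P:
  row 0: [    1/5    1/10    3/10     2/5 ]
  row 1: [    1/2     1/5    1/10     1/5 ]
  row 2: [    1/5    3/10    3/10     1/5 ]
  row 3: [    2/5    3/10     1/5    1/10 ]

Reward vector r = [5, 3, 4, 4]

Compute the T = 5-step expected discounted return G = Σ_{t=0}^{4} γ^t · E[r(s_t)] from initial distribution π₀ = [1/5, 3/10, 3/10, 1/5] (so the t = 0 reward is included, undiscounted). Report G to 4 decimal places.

G = 16.5862

t=0: π = [0.2000, 0.3000, 0.3000, 0.2000], E[r] = 3.9000, γ^t·E[r] = 3.900000, running G = 3.900000
t=1: π = [0.3300, 0.2300, 0.2200, 0.2200], E[r] = 4.1000, γ^t·E[r] = 3.690000, running G = 7.590000
t=2: π = [0.3130, 0.2110, 0.2320, 0.2440], E[r] = 4.1020, γ^t·E[r] = 3.322620, running G = 10.912620
t=3: π = [0.3121, 0.2163, 0.2334, 0.2382], E[r] = 4.0958, γ^t·E[r] = 2.985838, running G = 13.898458
t=4: π = [0.3125, 0.2160, 0.2329, 0.2386], E[r] = 4.0966, γ^t·E[r] = 2.687766, running G = 16.586224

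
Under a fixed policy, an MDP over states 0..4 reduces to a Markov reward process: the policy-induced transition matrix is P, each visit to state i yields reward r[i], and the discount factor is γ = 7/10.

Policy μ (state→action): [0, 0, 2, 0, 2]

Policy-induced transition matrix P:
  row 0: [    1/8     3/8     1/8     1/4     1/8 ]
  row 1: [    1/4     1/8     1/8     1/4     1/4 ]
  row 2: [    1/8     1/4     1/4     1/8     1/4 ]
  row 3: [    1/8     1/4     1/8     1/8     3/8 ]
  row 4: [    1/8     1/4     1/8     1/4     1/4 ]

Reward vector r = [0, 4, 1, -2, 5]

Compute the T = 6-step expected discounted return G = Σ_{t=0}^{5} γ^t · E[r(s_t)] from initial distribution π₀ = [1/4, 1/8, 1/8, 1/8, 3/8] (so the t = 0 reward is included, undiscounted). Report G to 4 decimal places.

t=0: π = [0.2500, 0.1250, 0.1250, 0.1250, 0.3750], E[r] = 2.2500, γ^t·E[r] = 2.250000, running G = 2.250000
t=1: π = [0.1406, 0.2656, 0.1406, 0.2188, 0.2344], E[r] = 1.9375, γ^t·E[r] = 1.356250, running G = 3.606250
t=2: π = [0.1582, 0.2344, 0.1426, 0.2051, 0.2598], E[r] = 1.9688, γ^t·E[r] = 0.964688, running G = 4.570938
t=3: π = [0.1543, 0.2405, 0.1428, 0.2065, 0.2559], E[r] = 1.9709, γ^t·E[r] = 0.676035, running G = 5.246972
t=4: π = [0.1551, 0.2392, 0.1429, 0.2063, 0.2565], E[r] = 1.9698, γ^t·E[r] = 0.472939, running G = 5.719911
t=5: π = [0.1549, 0.2395, 0.1429, 0.2064, 0.2564], E[r] = 1.9701, γ^t·E[r] = 0.331117, running G = 6.051028

G = 6.0510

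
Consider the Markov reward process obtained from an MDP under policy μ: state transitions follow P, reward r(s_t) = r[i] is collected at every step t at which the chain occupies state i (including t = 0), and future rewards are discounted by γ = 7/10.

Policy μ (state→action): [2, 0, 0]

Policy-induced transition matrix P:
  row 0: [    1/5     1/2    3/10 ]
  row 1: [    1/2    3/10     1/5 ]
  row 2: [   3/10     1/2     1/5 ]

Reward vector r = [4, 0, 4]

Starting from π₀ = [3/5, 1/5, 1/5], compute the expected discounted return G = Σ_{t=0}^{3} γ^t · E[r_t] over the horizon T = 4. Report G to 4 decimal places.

t=0: π = [0.6000, 0.2000, 0.2000], E[r] = 3.2000, γ^t·E[r] = 3.200000, running G = 3.200000
t=1: π = [0.2800, 0.4600, 0.2600], E[r] = 2.1600, γ^t·E[r] = 1.512000, running G = 4.712000
t=2: π = [0.3640, 0.4080, 0.2280], E[r] = 2.3680, γ^t·E[r] = 1.160320, running G = 5.872320
t=3: π = [0.3452, 0.4184, 0.2364], E[r] = 2.3264, γ^t·E[r] = 0.797955, running G = 6.670275

G = 6.6703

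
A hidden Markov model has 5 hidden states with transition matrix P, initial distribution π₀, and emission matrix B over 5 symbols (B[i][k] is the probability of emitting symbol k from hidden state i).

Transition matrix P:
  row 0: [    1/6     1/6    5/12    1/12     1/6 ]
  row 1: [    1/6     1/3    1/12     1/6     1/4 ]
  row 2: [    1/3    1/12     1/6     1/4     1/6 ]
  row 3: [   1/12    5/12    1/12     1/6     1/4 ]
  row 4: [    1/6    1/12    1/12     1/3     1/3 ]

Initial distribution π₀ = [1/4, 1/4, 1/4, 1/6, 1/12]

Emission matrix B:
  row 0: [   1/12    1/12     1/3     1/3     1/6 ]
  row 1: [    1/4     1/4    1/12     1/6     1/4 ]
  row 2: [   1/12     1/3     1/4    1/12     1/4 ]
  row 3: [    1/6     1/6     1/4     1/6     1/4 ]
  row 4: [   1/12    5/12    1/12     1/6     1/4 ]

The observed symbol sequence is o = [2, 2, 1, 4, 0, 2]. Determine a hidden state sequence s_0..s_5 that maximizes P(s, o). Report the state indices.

path = [2, 0, 2, 3, 1, 0]

t=0: δ = [8.333e-02, 2.083e-02, 6.250e-02, 4.167e-02, 6.944e-03]  (obs o_0=2)
t=1: δ = [6.944e-03, 1.447e-03, 8.681e-03, 3.906e-03, 1.157e-03]  ψ = [2, 3, 0, 2, 0]  (obs o_1=2)
t=2: δ = [2.411e-04, 4.069e-04, 9.645e-04, 3.617e-04, 6.028e-04]  ψ = [2, 3, 0, 2, 2]  (obs o_2=1)
t=3: δ = [5.358e-05, 3.768e-05, 4.019e-05, 6.028e-05, 5.023e-05]  ψ = [2, 3, 2, 2, 4]  (obs o_3=4)
t=4: δ = [1.116e-06, 6.279e-06, 1.861e-06, 2.791e-06, 1.395e-06]  ψ = [2, 3, 0, 4, 4]  (obs o_4=0)
t=5: δ = [3.489e-07, 1.744e-07, 1.308e-07, 2.616e-07, 1.308e-07]  ψ = [1, 1, 1, 1, 1]  (obs o_5=2)
backtrack: best end state = 0; path = [2, 0, 2, 3, 1, 0]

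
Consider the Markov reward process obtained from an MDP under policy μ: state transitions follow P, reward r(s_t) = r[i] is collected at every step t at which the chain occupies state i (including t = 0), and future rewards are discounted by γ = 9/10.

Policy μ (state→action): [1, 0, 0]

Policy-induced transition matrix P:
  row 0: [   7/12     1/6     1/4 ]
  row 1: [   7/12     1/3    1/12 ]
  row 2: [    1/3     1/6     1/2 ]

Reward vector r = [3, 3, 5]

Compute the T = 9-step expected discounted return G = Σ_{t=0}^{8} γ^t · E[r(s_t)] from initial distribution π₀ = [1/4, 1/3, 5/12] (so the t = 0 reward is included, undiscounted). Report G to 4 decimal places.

t=0: π = [0.2500, 0.3333, 0.4167], E[r] = 3.8333, γ^t·E[r] = 3.833333, running G = 3.833333
t=1: π = [0.4792, 0.2222, 0.2986], E[r] = 3.5972, γ^t·E[r] = 3.237500, running G = 7.070833
t=2: π = [0.5087, 0.2037, 0.2876], E[r] = 3.5752, γ^t·E[r] = 2.895938, running G = 9.966771
t=3: π = [0.5114, 0.2006, 0.2880], E[r] = 3.5759, γ^t·E[r] = 2.606836, running G = 12.573607
t=4: π = [0.5113, 0.2001, 0.2886], E[r] = 3.5771, γ^t·E[r] = 2.346938, running G = 14.920545
t=5: π = [0.5112, 0.2000, 0.2888], E[r] = 3.5776, γ^t·E[r] = 2.112522, running G = 17.033067
t=6: π = [0.5111, 0.2000, 0.2889], E[r] = 3.5777, γ^t·E[r] = 1.901348, running G = 18.934415
t=7: π = [0.5111, 0.2000, 0.2889], E[r] = 3.5778, γ^t·E[r] = 1.711233, running G = 20.645648
t=8: π = [0.5111, 0.2000, 0.2889], E[r] = 3.5778, γ^t·E[r] = 1.540114, running G = 22.185762

G = 22.1858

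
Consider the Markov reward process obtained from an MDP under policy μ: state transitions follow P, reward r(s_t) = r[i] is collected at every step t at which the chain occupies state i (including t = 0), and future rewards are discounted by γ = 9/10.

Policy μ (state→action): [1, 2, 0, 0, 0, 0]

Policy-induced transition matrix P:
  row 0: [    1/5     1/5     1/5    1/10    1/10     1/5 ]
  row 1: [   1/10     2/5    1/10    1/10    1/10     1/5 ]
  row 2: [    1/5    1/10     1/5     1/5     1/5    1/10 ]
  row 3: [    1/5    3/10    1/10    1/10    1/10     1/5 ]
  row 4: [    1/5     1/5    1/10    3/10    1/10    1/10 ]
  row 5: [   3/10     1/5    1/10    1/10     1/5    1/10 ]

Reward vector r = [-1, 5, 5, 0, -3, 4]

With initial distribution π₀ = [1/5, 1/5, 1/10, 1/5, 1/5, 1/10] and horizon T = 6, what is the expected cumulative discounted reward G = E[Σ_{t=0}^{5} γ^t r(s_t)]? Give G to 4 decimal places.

G = 8.3853

t=0: π = [0.2000, 0.2000, 0.1000, 0.2000, 0.2000, 0.1000], E[r] = 1.1000, γ^t·E[r] = 1.100000, running G = 1.100000
t=1: π = [0.1900, 0.2500, 0.1300, 0.1500, 0.1200, 0.1600], E[r] = 1.9900, γ^t·E[r] = 1.791000, running G = 2.891000
t=2: π = [0.1910, 0.2520, 0.1320, 0.1370, 0.1290, 0.1590], E[r] = 1.9780, γ^t·E[r] = 1.602180, running G = 4.493180
t=3: π = [0.1907, 0.2509, 0.1323, 0.1390, 0.1291, 0.1580], E[r] = 1.9700, γ^t·E[r] = 1.436130, running G = 5.929310
t=4: π = [0.1907, 0.2509, 0.1323, 0.1391, 0.1290, 0.1581], E[r] = 1.9702, γ^t·E[r] = 1.292642, running G = 7.221952
t=5: π = [0.1907, 0.2508, 0.1323, 0.1390, 0.1290, 0.1581], E[r] = 1.9701, γ^t·E[r] = 1.163351, running G = 8.385303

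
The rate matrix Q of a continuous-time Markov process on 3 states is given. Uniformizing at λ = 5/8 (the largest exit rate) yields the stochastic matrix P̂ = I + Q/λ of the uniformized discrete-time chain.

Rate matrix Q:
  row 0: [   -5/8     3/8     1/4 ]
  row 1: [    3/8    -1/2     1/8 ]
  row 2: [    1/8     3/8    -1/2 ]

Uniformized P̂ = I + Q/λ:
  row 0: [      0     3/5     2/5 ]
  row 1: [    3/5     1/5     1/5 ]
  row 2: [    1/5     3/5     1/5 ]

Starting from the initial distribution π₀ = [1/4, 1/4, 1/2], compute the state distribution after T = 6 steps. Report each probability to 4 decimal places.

π = [0.3110, 0.4278, 0.2612]

t=0: π = [0.2500, 0.2500, 0.5000]
t=1: π = [0.2500, 0.5000, 0.2500]
t=2: π = [0.3500, 0.4000, 0.2500]
t=3: π = [0.2900, 0.4400, 0.2700]
t=4: π = [0.3180, 0.4240, 0.2580]
t=5: π = [0.3060, 0.4304, 0.2636]
t=6: π = [0.3110, 0.4278, 0.2612]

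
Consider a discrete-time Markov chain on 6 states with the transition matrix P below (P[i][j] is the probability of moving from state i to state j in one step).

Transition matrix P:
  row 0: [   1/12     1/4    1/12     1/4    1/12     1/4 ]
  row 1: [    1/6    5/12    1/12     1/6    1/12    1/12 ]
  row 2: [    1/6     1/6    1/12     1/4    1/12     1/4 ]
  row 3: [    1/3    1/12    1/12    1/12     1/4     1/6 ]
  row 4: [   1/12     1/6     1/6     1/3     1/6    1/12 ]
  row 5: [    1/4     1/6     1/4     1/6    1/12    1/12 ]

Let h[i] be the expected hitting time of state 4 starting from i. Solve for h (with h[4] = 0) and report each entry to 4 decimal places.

h = [8.7523, 8.8631, 8.7430, 7.4803, 0.0000, 8.8339]

First-step conditioning: h[4] = 0; for i ≠ 4, h[i] = 1 + Σ_k P[i][k]·h[k].
  h[0] = 1 + 1/12·h[0] + 1/4·h[1] + 1/12·h[2] + 1/4·h[3] + 1/4·h[5]
  h[1] = 1 + 1/6·h[0] + 5/12·h[1] + 1/12·h[2] + 1/6·h[3] + 1/12·h[5]
  h[2] = 1 + 1/6·h[0] + 1/6·h[1] + 1/12·h[2] + 1/4·h[3] + 1/4·h[5]
  h[3] = 1 + 1/3·h[0] + 1/12·h[1] + 1/12·h[2] + 1/12·h[3] + 1/6·h[5]
  h[5] = 1 + 1/4·h[0] + 1/6·h[1] + 1/4·h[2] + 1/6·h[3] + 1/12·h[5]
Solving the 5×5 linear system over states ≠ 4 gives exactly h = [45468/5195, 46044/5195, 9084/1039, 7772/1039, 0, 45892/5195] (h[4] = 0 is the target).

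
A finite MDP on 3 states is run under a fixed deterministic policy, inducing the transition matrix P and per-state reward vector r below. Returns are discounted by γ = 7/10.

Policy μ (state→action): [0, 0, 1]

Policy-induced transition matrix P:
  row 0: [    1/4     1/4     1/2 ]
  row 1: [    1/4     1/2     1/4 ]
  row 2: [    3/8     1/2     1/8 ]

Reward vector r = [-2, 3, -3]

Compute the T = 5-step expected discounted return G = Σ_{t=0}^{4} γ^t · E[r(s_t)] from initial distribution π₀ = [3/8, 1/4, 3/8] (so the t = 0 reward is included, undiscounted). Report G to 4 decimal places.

t=0: π = [0.3750, 0.2500, 0.3750], E[r] = -1.1250, γ^t·E[r] = -1.125000, running G = -1.125000
t=1: π = [0.2969, 0.4063, 0.2969], E[r] = -0.2656, γ^t·E[r] = -0.185938, running G = -1.310938
t=2: π = [0.2871, 0.4258, 0.2871], E[r] = -0.1582, γ^t·E[r] = -0.077520, running G = -1.388457
t=3: π = [0.2859, 0.4282, 0.2859], E[r] = -0.1448, γ^t·E[r] = -0.049658, running G = -1.438115
t=4: π = [0.2857, 0.4285, 0.2857], E[r] = -0.1431, γ^t·E[r] = -0.034358, running G = -1.472473

G = -1.4725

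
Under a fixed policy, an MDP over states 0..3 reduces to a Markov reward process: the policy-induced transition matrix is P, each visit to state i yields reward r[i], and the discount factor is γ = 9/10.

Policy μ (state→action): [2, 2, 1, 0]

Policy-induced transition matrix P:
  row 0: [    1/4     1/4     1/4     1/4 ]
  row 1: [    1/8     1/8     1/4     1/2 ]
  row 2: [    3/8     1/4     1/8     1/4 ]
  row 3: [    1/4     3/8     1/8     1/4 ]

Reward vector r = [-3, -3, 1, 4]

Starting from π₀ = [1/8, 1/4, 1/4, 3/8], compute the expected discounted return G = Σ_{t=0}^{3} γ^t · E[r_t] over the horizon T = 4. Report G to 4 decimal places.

G = 0.4501

t=0: π = [0.1250, 0.2500, 0.2500, 0.3750], E[r] = 0.6250, γ^t·E[r] = 0.625000, running G = 0.625000
t=1: π = [0.2500, 0.2656, 0.1719, 0.3125], E[r] = -0.1250, γ^t·E[r] = -0.112500, running G = 0.512500
t=2: π = [0.2383, 0.2559, 0.1895, 0.3164], E[r] = -0.0273, γ^t·E[r] = -0.022148, running G = 0.490352
t=3: π = [0.2417, 0.2576, 0.1868, 0.3140], E[r] = -0.0552, γ^t·E[r] = -0.040223, running G = 0.450128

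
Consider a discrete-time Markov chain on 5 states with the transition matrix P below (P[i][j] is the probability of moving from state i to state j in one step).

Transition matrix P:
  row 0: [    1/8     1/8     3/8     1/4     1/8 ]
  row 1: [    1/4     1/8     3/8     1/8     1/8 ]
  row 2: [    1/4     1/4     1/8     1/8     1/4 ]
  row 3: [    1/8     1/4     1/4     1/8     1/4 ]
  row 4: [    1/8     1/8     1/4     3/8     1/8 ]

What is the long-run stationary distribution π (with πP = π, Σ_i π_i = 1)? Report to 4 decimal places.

π = [0.1806, 0.1819, 0.2625, 0.1931, 0.1819]

Balance equations π_j = Σ_i π_i·P[i][j]:
  π_0 = 1/8·π_0 + 1/4·π_1 + 1/4·π_2 + 1/8·π_3 + 1/8·π_4
  π_1 = 1/8·π_0 + 1/8·π_1 + 1/4·π_2 + 1/4·π_3 + 1/8·π_4
  π_2 = 3/8·π_0 + 3/8·π_1 + 1/8·π_2 + 1/4·π_3 + 1/4·π_4
  π_3 = 1/4·π_0 + 1/8·π_1 + 1/8·π_2 + 1/8·π_3 + 3/8·π_4
  normalize: π_0 + π_1 + π_2 + π_3 + π_4 = 1
Solving the linear system gives exactly π = [13/72, 131/720, 21/80, 139/720, 131/720].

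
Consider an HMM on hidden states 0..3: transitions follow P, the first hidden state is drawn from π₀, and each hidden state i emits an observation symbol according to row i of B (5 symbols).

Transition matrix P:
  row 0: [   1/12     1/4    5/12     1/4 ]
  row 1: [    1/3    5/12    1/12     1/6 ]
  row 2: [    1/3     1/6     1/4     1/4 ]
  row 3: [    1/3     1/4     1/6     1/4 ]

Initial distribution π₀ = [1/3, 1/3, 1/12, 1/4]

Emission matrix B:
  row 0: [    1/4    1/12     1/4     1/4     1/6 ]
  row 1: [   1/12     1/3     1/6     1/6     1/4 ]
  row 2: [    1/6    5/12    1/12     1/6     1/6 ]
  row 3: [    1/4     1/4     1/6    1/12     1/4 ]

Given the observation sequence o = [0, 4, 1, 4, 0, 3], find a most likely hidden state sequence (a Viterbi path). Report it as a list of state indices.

t=0: δ = [8.333e-02, 2.778e-02, 1.389e-02, 6.250e-02]  (obs o_0=0)
t=1: δ = [3.472e-03, 5.208e-03, 5.787e-03, 5.208e-03]  ψ = [3, 0, 0, 0]  (obs o_1=4)
t=2: δ = [1.608e-04, 7.234e-04, 6.028e-04, 3.617e-04]  ψ = [2, 1, 0, 2]  (obs o_2=1)
t=3: δ = [4.019e-05, 7.535e-05, 2.512e-05, 3.768e-05]  ψ = [1, 1, 2, 2]  (obs o_3=4)
t=4: δ = [6.279e-06, 2.616e-06, 2.791e-06, 3.140e-06]  ψ = [1, 1, 0, 1]  (obs o_4=0)
t=5: δ = [2.616e-07, 2.616e-07, 4.361e-07, 1.308e-07]  ψ = [3, 0, 0, 0]  (obs o_5=3)
backtrack: best end state = 2; path = [0, 1, 1, 1, 0, 2]

path = [0, 1, 1, 1, 0, 2]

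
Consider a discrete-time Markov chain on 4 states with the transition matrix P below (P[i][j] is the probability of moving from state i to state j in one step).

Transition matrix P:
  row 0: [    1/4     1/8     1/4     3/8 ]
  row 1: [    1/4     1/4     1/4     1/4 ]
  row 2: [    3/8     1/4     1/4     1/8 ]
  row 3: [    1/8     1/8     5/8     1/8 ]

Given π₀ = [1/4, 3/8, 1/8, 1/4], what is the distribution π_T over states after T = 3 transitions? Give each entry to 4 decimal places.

t=0: π = [0.2500, 0.3750, 0.1250, 0.2500]
t=1: π = [0.2344, 0.1875, 0.3438, 0.2344]
t=2: π = [0.2637, 0.1914, 0.3379, 0.2070]
t=3: π = [0.2664, 0.1912, 0.3276, 0.2148]

π = [0.2664, 0.1912, 0.3276, 0.2148]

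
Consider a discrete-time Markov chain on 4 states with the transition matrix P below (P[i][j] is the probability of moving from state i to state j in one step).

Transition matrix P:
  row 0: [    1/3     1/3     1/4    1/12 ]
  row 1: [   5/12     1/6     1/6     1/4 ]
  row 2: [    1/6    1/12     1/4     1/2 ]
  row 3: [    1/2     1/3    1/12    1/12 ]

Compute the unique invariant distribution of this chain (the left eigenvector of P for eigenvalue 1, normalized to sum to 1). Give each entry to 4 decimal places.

Balance equations π_j = Σ_i π_i·P[i][j]:
  π_0 = 1/3·π_0 + 5/12·π_1 + 1/6·π_2 + 1/2·π_3
  π_1 = 1/3·π_0 + 1/6·π_1 + 1/12·π_2 + 1/3·π_3
  π_2 = 1/4·π_0 + 1/6·π_1 + 1/4·π_2 + 1/12·π_3
  normalize: π_0 + π_1 + π_2 + π_3 = 1
Solving the linear system gives exactly π = [749/2108, 257/1054, 103/527, 433/2108].

π = [0.3553, 0.2438, 0.1954, 0.2054]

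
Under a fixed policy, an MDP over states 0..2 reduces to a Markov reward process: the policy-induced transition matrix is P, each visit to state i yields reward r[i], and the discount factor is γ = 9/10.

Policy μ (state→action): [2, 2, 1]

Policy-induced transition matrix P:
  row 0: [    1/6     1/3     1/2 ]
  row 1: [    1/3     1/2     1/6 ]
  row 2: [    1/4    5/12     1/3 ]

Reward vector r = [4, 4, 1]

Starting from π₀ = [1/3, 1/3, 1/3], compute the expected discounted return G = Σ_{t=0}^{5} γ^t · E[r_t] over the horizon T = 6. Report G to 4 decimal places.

t=0: π = [0.3333, 0.3333, 0.3333], E[r] = 3.0000, γ^t·E[r] = 3.000000, running G = 3.000000
t=1: π = [0.2500, 0.4167, 0.3333], E[r] = 3.0000, γ^t·E[r] = 2.700000, running G = 5.700000
t=2: π = [0.2639, 0.4306, 0.3056], E[r] = 3.0833, γ^t·E[r] = 2.497500, running G = 8.197500
t=3: π = [0.2639, 0.4306, 0.3056], E[r] = 3.0833, γ^t·E[r] = 2.247750, running G = 10.445250
t=4: π = [0.2639, 0.4306, 0.3056], E[r] = 3.0833, γ^t·E[r] = 2.022975, running G = 12.468225
t=5: π = [0.2639, 0.4306, 0.3056], E[r] = 3.0833, γ^t·E[r] = 1.820678, running G = 14.288903

G = 14.2889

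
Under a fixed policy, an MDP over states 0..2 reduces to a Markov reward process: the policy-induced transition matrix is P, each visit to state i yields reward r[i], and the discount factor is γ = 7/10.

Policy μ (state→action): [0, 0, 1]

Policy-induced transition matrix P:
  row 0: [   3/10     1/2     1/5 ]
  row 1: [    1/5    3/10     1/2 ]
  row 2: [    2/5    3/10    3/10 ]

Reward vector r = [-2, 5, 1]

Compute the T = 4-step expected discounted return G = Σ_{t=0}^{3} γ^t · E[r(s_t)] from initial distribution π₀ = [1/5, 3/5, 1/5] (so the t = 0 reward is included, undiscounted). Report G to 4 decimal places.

t=0: π = [0.2000, 0.6000, 0.2000], E[r] = 2.8000, γ^t·E[r] = 2.800000, running G = 2.800000
t=1: π = [0.2600, 0.3400, 0.4000], E[r] = 1.5800, γ^t·E[r] = 1.106000, running G = 3.906000
t=2: π = [0.3060, 0.3520, 0.3420], E[r] = 1.4900, γ^t·E[r] = 0.730100, running G = 4.636100
t=3: π = [0.2990, 0.3612, 0.3398], E[r] = 1.5478, γ^t·E[r] = 0.530895, running G = 5.166995

G = 5.1670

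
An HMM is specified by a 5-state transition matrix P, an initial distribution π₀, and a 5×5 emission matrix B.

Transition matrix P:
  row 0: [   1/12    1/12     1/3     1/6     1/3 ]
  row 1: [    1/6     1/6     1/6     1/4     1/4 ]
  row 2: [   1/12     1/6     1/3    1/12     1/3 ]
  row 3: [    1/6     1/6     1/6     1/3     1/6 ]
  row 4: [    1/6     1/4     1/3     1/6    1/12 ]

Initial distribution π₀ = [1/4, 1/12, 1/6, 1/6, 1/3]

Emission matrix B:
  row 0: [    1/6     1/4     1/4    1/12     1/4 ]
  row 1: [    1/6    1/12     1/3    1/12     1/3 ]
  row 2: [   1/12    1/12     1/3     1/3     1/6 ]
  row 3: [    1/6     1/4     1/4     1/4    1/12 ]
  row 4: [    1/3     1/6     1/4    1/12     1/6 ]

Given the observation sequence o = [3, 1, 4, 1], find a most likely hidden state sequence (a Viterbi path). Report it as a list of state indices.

path = [2, 4, 1, 3]

t=0: δ = [2.083e-02, 6.944e-03, 5.556e-02, 4.167e-02, 2.778e-02]  (obs o_0=3)
t=1: δ = [1.736e-03, 7.716e-04, 1.543e-03, 3.472e-03, 3.086e-03]  ψ = [3, 2, 2, 3, 2]  (obs o_1=1)
t=2: δ = [1.447e-04, 2.572e-04, 1.715e-04, 9.645e-05, 9.645e-05]  ψ = [3, 4, 4, 3, 0]  (obs o_2=4)
t=3: δ = [1.072e-05, 3.572e-06, 4.763e-06, 1.608e-05, 1.072e-05]  ψ = [1, 1, 2, 1, 1]  (obs o_3=1)
backtrack: best end state = 3; path = [2, 4, 1, 3]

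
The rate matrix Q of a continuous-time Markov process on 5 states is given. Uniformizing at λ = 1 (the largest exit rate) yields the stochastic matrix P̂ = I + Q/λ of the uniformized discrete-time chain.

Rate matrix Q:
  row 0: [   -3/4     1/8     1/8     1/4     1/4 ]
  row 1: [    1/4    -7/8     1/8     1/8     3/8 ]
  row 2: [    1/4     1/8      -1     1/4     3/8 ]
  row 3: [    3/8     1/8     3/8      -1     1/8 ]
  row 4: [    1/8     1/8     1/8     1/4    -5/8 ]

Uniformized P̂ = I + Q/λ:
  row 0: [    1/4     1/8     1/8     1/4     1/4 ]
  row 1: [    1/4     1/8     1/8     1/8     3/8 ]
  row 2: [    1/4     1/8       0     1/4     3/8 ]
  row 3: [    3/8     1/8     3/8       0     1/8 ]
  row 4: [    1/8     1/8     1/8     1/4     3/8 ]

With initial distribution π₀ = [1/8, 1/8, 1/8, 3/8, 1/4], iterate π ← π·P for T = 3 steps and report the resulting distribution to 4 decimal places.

t=0: π = [0.1250, 0.1250, 0.1250, 0.3750, 0.2500]
t=1: π = [0.2656, 0.1250, 0.2031, 0.1406, 0.2656]
t=2: π = [0.2344, 0.1250, 0.1348, 0.1992, 0.3066]
t=3: π = [0.2366, 0.1250, 0.1580, 0.1846, 0.2959]

π = [0.2366, 0.1250, 0.1580, 0.1846, 0.2959]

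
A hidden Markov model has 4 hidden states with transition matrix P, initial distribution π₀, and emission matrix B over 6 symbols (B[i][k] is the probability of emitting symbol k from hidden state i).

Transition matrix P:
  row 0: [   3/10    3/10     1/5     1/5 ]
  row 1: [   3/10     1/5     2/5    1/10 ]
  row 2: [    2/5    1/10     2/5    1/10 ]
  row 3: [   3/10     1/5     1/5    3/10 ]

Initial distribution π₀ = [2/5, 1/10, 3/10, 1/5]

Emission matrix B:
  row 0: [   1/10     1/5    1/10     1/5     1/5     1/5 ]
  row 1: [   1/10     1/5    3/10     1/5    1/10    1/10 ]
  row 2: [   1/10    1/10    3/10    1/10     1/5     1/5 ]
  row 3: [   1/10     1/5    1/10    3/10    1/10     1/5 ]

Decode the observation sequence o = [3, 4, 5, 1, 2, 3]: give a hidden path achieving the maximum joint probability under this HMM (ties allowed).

path = [0, 0, 0, 1, 2, 0]

t=0: δ = [8.000e-02, 2.000e-02, 3.000e-02, 6.000e-02]  (obs o_0=3)
t=1: δ = [4.800e-03, 2.400e-03, 3.200e-03, 1.800e-03]  ψ = [0, 0, 0, 3]  (obs o_1=4)
t=2: δ = [2.880e-04, 1.440e-04, 2.560e-04, 1.920e-04]  ψ = [0, 0, 2, 0]  (obs o_2=5)
t=3: δ = [2.048e-05, 1.728e-05, 1.024e-05, 1.152e-05]  ψ = [2, 0, 2, 0]  (obs o_3=1)
t=4: δ = [6.144e-07, 1.843e-06, 2.074e-06, 4.096e-07]  ψ = [0, 0, 1, 0]  (obs o_4=2)
t=5: δ = [1.659e-07, 7.373e-08, 8.294e-08, 6.221e-08]  ψ = [2, 1, 2, 2]  (obs o_5=3)
backtrack: best end state = 0; path = [0, 0, 0, 1, 2, 0]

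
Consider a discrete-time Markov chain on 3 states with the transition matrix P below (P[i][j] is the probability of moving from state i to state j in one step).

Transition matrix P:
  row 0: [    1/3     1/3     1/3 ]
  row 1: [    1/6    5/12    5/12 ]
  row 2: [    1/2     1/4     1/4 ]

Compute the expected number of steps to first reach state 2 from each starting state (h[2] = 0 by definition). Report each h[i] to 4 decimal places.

First-step conditioning: h[2] = 0; for i ≠ 2, h[i] = 1 + Σ_k P[i][k]·h[k].
  h[0] = 1 + 1/3·h[0] + 1/3·h[1]
  h[1] = 1 + 1/6·h[0] + 5/12·h[1]
Solving the 2×2 linear system over states ≠ 2 gives exactly h = [11/4, 5/2, 0] (h[2] = 0 is the target).

h = [2.7500, 2.5000, 0.0000]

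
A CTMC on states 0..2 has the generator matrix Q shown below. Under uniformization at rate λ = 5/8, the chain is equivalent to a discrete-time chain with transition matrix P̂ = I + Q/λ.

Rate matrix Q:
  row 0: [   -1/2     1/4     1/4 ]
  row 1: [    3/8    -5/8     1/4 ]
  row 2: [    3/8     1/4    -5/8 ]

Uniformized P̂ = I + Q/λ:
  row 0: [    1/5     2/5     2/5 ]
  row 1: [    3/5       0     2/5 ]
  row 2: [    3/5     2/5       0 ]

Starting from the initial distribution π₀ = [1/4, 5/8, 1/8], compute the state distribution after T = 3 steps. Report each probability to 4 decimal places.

π = [0.4400, 0.2640, 0.2960]

t=0: π = [0.2500, 0.6250, 0.1250]
t=1: π = [0.5000, 0.1500, 0.3500]
t=2: π = [0.4000, 0.3400, 0.2600]
t=3: π = [0.4400, 0.2640, 0.2960]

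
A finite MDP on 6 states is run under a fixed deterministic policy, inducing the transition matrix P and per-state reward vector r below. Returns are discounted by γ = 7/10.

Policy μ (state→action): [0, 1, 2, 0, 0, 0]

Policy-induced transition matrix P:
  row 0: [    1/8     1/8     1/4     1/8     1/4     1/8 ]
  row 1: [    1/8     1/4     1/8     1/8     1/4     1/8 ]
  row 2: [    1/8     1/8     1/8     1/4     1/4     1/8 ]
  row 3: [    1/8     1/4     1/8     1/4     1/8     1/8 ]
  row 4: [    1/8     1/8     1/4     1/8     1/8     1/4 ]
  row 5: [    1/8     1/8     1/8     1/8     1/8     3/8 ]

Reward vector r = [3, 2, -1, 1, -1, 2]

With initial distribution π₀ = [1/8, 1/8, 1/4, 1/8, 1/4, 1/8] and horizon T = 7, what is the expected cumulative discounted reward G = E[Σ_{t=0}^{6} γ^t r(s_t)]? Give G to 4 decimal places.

t=0: π = [0.1250, 0.1250, 0.2500, 0.1250, 0.2500, 0.1250], E[r] = 0.5000, γ^t·E[r] = 0.500000, running G = 0.500000
t=1: π = [0.1250, 0.1563, 0.1719, 0.1719, 0.1875, 0.1875], E[r] = 0.8750, γ^t·E[r] = 0.612500, running G = 1.112500
t=2: π = [0.1250, 0.1660, 0.1641, 0.1680, 0.1816, 0.1953], E[r] = 0.9199, γ^t·E[r] = 0.450762, running G = 1.563262
t=3: π = [0.1250, 0.1667, 0.1633, 0.1665, 0.1819, 0.1965], E[r] = 0.9229, γ^t·E[r] = 0.316538, running G = 1.879800
t=4: π = [0.1250, 0.1667, 0.1634, 0.1662, 0.1819, 0.1969], E[r] = 0.9230, γ^t·E[r] = 0.221621, running G = 2.101420
t=5: π = [0.1250, 0.1666, 0.1634, 0.1662, 0.1819, 0.1970], E[r] = 0.9231, γ^t·E[r] = 0.155143, running G = 2.256564
t=6: π = [0.1250, 0.1666, 0.1634, 0.1662, 0.1819, 0.1970], E[r] = 0.9231, γ^t·E[r] = 0.108603, running G = 2.365167

G = 2.3652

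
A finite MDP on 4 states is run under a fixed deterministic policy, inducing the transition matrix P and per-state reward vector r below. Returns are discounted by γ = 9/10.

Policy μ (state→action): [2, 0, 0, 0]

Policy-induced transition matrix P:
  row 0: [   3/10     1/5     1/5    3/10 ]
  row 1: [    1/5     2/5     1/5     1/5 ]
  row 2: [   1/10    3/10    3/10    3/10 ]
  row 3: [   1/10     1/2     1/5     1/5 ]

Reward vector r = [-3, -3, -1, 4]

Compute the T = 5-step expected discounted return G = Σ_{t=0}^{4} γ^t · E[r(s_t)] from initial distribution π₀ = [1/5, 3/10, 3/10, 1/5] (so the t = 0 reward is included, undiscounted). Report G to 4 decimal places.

G = -3.6389

t=0: π = [0.2000, 0.3000, 0.3000, 0.2000], E[r] = -1.0000, γ^t·E[r] = -1.000000, running G = -1.000000
t=1: π = [0.1700, 0.3500, 0.2300, 0.2500], E[r] = -0.7900, γ^t·E[r] = -0.711000, running G = -1.711000
t=2: π = [0.1690, 0.3680, 0.2230, 0.2400], E[r] = -0.8740, γ^t·E[r] = -0.707940, running G = -2.418940
t=3: π = [0.1706, 0.3679, 0.2223, 0.2392], E[r] = -0.8810, γ^t·E[r] = -0.642249, running G = -3.061189
t=4: π = [0.1709, 0.3676, 0.2222, 0.2393], E[r] = -0.8805, γ^t·E[r] = -0.577703, running G = -3.638892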